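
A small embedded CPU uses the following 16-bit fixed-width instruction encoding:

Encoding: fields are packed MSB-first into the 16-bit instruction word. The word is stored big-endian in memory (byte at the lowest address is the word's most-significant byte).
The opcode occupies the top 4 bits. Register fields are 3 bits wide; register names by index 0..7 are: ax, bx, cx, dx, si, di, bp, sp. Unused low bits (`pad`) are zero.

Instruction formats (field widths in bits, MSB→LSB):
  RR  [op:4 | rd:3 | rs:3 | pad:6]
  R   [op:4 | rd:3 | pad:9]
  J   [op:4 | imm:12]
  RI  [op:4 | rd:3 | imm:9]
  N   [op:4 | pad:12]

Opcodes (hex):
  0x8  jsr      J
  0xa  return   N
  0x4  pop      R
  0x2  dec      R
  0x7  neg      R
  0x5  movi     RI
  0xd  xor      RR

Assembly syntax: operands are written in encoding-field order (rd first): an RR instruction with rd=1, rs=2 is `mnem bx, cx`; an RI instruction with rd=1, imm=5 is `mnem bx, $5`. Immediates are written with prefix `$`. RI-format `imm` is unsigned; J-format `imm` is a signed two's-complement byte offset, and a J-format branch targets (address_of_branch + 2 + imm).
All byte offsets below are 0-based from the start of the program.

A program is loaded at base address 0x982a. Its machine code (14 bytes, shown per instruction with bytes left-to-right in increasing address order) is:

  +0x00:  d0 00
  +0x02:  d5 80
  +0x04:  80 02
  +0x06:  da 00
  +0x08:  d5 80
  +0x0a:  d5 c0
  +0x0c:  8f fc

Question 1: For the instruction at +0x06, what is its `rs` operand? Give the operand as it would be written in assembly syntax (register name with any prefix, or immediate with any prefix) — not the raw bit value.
@+06  big-endian(da 00) = 0xda00
  top 4b → 0xd → xor [RR]
  rd: (w>>9)&0x7=0x5 → di
  rs: (w>>6)&0x7=0x0 → ax

ax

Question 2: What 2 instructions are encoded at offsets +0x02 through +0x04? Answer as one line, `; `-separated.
[02] d5 80 → 0xd580
  opcode bits[15:12]=0xd: xor/RR
  rd@[11:9]=0x2 ⇒ cx
  rs@[8:6]=0x6 ⇒ bp
[04] 80 02 → 0x8002
  opcode bits[15:12]=0x8: jsr/J
  imm@[11:0]=0x2 ⇒ $2

xor cx, bp; jsr $2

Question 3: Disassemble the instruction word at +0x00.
xor ax, ax

off 0x00: read d0 00 as big → 0xd000
  op=0xd000>>12=0xd ⇒ xor (RR)
  rd@[11:9]=0x0 ⇒ ax
  rs@[8:6]=0x0 ⇒ ax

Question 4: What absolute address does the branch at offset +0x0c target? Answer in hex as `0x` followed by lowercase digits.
@+0c  big-endian(8f fc) = 0x8ffc
  op=0x8ffc>>12=0x8 ⇒ jsr (J)
  imm: (w>>0)&0xfff=0xffc (s12→-4) → $-4
  target = base 0x982a + off 0x0c + 2 + imm -4 = 0x9834

0x9834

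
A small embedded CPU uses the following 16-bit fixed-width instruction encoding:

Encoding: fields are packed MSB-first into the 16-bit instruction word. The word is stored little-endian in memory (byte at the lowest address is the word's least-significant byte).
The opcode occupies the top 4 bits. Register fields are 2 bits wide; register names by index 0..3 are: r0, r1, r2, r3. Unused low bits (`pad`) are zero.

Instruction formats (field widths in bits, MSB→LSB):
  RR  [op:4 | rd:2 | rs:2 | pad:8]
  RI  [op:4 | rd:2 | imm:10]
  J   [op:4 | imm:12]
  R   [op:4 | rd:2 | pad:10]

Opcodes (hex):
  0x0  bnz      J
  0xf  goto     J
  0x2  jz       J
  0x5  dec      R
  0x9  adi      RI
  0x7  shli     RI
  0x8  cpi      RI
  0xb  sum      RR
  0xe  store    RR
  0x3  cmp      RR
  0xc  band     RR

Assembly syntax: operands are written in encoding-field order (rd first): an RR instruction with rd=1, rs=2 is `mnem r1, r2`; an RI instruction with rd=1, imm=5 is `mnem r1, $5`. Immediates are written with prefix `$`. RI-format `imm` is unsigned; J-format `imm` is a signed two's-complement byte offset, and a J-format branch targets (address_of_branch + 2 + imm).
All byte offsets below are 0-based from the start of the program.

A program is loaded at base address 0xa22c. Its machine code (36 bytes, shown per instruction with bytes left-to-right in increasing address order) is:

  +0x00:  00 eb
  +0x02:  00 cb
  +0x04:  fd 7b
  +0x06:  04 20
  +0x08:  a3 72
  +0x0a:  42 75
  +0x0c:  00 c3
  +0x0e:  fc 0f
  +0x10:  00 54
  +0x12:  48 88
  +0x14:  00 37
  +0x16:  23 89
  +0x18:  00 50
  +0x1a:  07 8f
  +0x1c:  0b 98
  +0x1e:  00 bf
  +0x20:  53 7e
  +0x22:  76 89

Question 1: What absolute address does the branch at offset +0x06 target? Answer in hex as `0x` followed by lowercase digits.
off 0x06: read 04 20 as little → 0x2004
  opcode bits[15:12]=0x2: jz/J
  imm@[11:0]=0x4 ⇒ $4
  target = base 0xa22c + off 0x06 + 2 + imm 4 = 0xa238

0xa238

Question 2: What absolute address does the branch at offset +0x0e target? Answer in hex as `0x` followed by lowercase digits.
@+0e  little-endian(fc 0f) = 0x0ffc
  top 4b → 0x0 → bnz [J]
  imm: (w>>0)&0xfff=0xffc (s12→-4) → $-4
  target = base 0xa22c + off 0x0e + 2 + imm -4 = 0xa238

0xa238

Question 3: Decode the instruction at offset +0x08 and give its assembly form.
shli r0, $675

[08] a3 72 → 0x72a3
  opcode bits[15:12]=0x7: shli/RI
  [11:10] rd=0 = r0
  [9:0] imm=675 = $675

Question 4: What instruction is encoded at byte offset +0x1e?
+0x1e: 00 bf ⇒ word 0xbf00 (little)
  opcode bits[15:12]=0xb: sum/RR
  rd: (w>>10)&0x3=0x3 → r3
  rs: (w>>8)&0x3=0x3 → r3

sum r3, r3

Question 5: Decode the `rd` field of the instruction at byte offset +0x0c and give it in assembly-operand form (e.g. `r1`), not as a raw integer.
r0

@+0c  little-endian(00 c3) = 0xc300
  opcode bits[15:12]=0xc: band/RR
  rd@[11:10]=0x0 ⇒ r0
  rs@[9:8]=0x3 ⇒ r3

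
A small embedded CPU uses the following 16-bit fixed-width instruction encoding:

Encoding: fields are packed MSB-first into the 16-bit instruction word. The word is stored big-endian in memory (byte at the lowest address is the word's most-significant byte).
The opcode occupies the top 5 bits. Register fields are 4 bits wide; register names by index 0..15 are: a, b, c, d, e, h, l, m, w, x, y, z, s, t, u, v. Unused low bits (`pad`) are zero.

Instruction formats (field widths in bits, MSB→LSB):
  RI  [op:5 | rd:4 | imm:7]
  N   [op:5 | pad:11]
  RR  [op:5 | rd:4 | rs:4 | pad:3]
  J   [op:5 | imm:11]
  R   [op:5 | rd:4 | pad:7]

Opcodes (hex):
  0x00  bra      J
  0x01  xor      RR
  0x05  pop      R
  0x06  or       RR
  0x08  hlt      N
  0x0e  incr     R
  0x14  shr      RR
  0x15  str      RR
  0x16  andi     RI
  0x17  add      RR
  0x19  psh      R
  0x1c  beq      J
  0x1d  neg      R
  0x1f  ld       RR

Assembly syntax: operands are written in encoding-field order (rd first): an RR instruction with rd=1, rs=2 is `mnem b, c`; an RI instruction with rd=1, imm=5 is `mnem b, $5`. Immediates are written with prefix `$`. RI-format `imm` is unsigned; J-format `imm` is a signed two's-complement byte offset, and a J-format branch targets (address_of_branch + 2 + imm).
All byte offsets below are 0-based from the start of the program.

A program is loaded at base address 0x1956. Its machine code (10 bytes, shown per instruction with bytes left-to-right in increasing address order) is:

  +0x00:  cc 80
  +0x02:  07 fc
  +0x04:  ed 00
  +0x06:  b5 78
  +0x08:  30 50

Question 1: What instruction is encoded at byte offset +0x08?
[08] 30 50 → 0x3050
  top 5b → 0x6 → or [RR]
  rd@[10:7]=0x0 ⇒ a
  rs@[6:3]=0xa ⇒ y

or a, y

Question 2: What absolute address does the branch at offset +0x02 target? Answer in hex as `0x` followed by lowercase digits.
0x1956

+0x02: 07 fc ⇒ word 0x07fc (big)
  top 5b → 0x0 → bra [J]
  [10:0] imm=2044 (s11→-4) = $-4
  target = base 0x1956 + off 0x02 + 2 + imm -4 = 0x1956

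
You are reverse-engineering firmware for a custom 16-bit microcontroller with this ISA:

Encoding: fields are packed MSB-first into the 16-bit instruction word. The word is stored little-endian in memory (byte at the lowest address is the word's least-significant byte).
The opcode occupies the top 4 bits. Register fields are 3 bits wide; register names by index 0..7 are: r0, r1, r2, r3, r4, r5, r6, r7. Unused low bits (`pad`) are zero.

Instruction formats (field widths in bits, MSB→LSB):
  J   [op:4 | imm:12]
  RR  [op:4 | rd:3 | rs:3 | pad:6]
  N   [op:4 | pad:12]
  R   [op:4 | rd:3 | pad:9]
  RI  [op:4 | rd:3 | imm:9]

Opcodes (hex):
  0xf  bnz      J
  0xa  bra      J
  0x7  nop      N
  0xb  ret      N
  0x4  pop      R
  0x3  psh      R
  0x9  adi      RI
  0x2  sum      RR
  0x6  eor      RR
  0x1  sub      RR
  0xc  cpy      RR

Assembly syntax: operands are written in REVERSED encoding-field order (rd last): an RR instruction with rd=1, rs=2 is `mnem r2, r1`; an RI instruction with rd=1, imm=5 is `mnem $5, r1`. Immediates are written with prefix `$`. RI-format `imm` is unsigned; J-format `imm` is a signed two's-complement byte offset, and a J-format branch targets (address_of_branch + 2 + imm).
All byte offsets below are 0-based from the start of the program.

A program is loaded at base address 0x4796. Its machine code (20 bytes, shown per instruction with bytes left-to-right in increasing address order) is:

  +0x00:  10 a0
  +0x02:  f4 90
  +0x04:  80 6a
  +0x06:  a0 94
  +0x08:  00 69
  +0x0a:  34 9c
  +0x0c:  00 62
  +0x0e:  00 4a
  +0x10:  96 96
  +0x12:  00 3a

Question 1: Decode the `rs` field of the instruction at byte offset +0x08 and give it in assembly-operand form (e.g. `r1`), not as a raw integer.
r4

off 0x08: read 00 69 as little → 0x6900
  op=0x6900>>12=0x6 ⇒ eor (RR)
  rd: (w>>9)&0x7=0x4 → r4
  rs: (w>>6)&0x7=0x4 → r4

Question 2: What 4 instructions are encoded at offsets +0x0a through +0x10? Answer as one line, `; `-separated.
off 0x0a: read 34 9c as little → 0x9c34
  op=0x9c34>>12=0x9 ⇒ adi (RI)
  [11:9] rd=6 = r6
  [8:0] imm=52 = $52
off 0x0c: read 00 62 as little → 0x6200
  op=0x6200>>12=0x6 ⇒ eor (RR)
  [11:9] rd=1 = r1
  [8:6] rs=0 = r0
off 0x0e: read 00 4a as little → 0x4a00
  op=0x4a00>>12=0x4 ⇒ pop (R)
  [11:9] rd=5 = r5
off 0x10: read 96 96 as little → 0x9696
  op=0x9696>>12=0x9 ⇒ adi (RI)
  [11:9] rd=3 = r3
  [8:0] imm=150 = $150

adi $52, r6; eor r0, r1; pop r5; adi $150, r3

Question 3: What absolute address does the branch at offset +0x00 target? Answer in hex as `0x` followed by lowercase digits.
0x47a8

off 0x00: read 10 a0 as little → 0xa010
  op=0xa010>>12=0xa ⇒ bra (J)
  imm: (w>>0)&0xfff=0x10 → $16
  target = base 0x4796 + off 0x00 + 2 + imm 16 = 0x47a8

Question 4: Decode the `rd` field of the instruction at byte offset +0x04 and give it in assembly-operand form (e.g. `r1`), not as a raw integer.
r5

+0x04: 80 6a ⇒ word 0x6a80 (little)
  top 4b → 0x6 → eor [RR]
  rd@[11:9]=0x5 ⇒ r5
  rs@[8:6]=0x2 ⇒ r2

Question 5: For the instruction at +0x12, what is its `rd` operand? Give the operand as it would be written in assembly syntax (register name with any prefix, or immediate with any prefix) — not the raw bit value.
r5

@+12  little-endian(00 3a) = 0x3a00
  opcode bits[15:12]=0x3: psh/R
  rd@[11:9]=0x5 ⇒ r5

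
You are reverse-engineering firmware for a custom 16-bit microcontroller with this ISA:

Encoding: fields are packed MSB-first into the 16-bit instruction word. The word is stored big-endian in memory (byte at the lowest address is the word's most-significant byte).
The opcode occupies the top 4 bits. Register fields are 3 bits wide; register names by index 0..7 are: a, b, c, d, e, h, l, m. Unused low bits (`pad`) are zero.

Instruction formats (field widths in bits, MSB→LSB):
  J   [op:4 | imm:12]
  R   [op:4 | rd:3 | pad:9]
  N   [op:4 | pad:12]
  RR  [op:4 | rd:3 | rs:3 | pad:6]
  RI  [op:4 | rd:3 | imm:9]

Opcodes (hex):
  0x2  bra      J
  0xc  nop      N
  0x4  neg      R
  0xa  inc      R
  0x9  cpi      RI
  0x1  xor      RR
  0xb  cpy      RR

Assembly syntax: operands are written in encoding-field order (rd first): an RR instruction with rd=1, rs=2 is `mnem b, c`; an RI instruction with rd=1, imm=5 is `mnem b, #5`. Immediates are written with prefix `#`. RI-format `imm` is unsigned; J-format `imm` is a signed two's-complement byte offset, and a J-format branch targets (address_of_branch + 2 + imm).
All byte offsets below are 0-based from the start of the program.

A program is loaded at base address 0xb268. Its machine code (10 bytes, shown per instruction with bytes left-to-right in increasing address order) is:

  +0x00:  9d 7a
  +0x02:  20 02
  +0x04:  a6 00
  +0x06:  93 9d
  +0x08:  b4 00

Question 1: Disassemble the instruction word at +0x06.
[06] 93 9d → 0x939d
  top 4b → 0x9 → cpi [RI]
  rd@[11:9]=0x1 ⇒ b
  imm@[8:0]=0x19d ⇒ #413

cpi b, #413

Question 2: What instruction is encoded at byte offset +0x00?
cpi l, #378

+0x00: 9d 7a ⇒ word 0x9d7a (big)
  top 4b → 0x9 → cpi [RI]
  rd: (w>>9)&0x7=0x6 → l
  imm: (w>>0)&0x1ff=0x17a → #378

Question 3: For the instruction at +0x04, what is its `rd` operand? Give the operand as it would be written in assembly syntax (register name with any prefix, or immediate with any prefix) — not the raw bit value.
+0x04: a6 00 ⇒ word 0xa600 (big)
  op=0xa600>>12=0xa ⇒ inc (R)
  rd@[11:9]=0x3 ⇒ d

d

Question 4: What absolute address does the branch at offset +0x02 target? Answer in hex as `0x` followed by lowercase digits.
0xb26e

@+02  big-endian(20 02) = 0x2002
  op=0x2002>>12=0x2 ⇒ bra (J)
  [11:0] imm=2 = #2
  target = base 0xb268 + off 0x02 + 2 + imm 2 = 0xb26e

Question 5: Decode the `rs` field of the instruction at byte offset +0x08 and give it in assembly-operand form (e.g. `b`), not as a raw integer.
[08] b4 00 → 0xb400
  op=0xb400>>12=0xb ⇒ cpy (RR)
  rd: (w>>9)&0x7=0x2 → c
  rs: (w>>6)&0x7=0x0 → a

a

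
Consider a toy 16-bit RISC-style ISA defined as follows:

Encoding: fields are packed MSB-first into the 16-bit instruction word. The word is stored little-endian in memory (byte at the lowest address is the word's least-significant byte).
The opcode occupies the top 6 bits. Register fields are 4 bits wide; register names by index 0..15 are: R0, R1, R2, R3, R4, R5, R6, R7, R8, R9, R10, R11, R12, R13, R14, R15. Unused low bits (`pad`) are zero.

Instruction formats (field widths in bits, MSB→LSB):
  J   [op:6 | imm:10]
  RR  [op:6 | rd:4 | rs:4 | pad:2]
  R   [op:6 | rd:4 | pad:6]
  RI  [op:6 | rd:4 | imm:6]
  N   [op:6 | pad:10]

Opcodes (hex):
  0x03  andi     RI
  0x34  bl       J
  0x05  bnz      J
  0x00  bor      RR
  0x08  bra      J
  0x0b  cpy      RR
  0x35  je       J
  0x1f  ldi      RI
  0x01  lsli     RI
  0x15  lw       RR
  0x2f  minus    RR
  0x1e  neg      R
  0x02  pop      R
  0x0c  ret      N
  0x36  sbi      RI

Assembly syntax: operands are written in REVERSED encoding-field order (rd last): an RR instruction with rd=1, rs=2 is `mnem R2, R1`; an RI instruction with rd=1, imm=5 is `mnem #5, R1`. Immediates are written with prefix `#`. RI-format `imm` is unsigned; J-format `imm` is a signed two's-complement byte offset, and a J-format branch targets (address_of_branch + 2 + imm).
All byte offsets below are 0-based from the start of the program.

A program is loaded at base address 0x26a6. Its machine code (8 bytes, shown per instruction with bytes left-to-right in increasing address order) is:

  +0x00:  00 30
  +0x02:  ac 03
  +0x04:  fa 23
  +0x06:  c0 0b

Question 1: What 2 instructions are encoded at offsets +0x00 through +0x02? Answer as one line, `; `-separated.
ret; bor R11, R14

[00] 00 30 → 0x3000
  opcode bits[15:10]=0xc: ret/N
[02] ac 03 → 0x03ac
  opcode bits[15:10]=0x0: bor/RR
  [9:6] rd=14 = R14
  [5:2] rs=11 = R11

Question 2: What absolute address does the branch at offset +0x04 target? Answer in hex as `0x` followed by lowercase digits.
0x26a6

[04] fa 23 → 0x23fa
  opcode bits[15:10]=0x8: bra/J
  imm@[9:0]=0x3fa (s10→-6) ⇒ #-6
  target = base 0x26a6 + off 0x04 + 2 + imm -6 = 0x26a6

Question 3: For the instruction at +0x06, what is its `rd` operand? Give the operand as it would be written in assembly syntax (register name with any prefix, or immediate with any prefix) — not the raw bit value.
off 0x06: read c0 0b as little → 0x0bc0
  opcode bits[15:10]=0x2: pop/R
  rd: (w>>6)&0xf=0xf → R15

R15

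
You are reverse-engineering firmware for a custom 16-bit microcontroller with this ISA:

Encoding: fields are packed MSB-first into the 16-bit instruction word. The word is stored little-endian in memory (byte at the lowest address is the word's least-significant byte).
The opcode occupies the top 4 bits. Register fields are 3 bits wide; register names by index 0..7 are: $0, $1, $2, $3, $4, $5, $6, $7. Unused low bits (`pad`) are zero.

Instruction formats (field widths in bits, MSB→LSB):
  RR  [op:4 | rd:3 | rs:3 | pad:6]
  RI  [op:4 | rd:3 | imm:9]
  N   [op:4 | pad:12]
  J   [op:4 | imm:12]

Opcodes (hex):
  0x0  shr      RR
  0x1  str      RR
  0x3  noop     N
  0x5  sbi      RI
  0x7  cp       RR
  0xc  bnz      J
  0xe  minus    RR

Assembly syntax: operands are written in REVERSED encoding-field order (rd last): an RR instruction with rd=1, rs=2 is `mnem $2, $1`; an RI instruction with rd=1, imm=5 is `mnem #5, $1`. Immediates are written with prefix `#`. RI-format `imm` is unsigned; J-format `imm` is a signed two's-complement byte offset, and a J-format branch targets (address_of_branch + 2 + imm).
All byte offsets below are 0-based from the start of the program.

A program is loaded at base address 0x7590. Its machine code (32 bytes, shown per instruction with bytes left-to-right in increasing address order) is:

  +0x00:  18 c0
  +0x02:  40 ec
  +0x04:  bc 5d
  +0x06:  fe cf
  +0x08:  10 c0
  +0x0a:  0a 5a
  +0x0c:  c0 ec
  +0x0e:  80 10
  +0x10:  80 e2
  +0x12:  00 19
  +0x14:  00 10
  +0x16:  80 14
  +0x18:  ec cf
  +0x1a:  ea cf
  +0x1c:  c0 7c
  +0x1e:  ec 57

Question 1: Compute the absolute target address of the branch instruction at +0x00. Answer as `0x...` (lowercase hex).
off 0x00: read 18 c0 as little → 0xc018
  opcode bits[15:12]=0xc: bnz/J
  imm@[11:0]=0x18 ⇒ #24
  target = base 0x7590 + off 0x00 + 2 + imm 24 = 0x75aa

0x75aa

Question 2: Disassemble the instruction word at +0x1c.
cp $3, $6

@+1c  little-endian(c0 7c) = 0x7cc0
  op=0x7cc0>>12=0x7 ⇒ cp (RR)
  rd@[11:9]=0x6 ⇒ $6
  rs@[8:6]=0x3 ⇒ $3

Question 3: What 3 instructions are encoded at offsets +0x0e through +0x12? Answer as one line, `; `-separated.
[0e] 80 10 → 0x1080
  opcode bits[15:12]=0x1: str/RR
  [11:9] rd=0 = $0
  [8:6] rs=2 = $2
[10] 80 e2 → 0xe280
  opcode bits[15:12]=0xe: minus/RR
  [11:9] rd=1 = $1
  [8:6] rs=2 = $2
[12] 00 19 → 0x1900
  opcode bits[15:12]=0x1: str/RR
  [11:9] rd=4 = $4
  [8:6] rs=4 = $4

str $2, $0; minus $2, $1; str $4, $4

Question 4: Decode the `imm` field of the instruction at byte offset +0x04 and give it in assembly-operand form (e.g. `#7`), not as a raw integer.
#444

off 0x04: read bc 5d as little → 0x5dbc
  opcode bits[15:12]=0x5: sbi/RI
  rd: (w>>9)&0x7=0x6 → $6
  imm: (w>>0)&0x1ff=0x1bc → #444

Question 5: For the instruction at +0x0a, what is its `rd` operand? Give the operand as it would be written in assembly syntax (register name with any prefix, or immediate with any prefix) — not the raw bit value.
+0x0a: 0a 5a ⇒ word 0x5a0a (little)
  top 4b → 0x5 → sbi [RI]
  rd: (w>>9)&0x7=0x5 → $5
  imm: (w>>0)&0x1ff=0xa → #10

$5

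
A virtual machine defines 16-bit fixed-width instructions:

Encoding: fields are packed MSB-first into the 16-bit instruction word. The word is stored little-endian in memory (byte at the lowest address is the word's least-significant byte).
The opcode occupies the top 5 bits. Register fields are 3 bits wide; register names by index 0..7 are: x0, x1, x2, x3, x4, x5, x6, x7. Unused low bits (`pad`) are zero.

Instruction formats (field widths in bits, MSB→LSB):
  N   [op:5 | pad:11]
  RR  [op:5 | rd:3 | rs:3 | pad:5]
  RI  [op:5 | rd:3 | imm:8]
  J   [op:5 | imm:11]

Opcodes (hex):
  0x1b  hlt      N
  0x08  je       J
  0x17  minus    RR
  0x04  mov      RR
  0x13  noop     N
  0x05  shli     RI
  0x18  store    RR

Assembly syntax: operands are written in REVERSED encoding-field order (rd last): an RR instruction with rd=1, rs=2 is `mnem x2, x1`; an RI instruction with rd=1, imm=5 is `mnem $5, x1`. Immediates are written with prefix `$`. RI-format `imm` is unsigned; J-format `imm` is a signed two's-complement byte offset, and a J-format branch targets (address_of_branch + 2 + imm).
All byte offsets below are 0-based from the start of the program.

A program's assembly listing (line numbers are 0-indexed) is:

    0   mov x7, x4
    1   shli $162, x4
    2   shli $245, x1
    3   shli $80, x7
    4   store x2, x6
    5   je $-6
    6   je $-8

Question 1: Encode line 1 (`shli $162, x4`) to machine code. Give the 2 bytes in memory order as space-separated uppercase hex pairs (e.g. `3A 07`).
1. shli fields op=0x5:5|rd=4:3|imm=162:8 → word 2ca2h → a2 2c

A2 2C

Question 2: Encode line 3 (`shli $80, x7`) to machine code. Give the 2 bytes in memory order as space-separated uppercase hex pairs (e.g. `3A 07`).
L3: shli op=0x5:5|rd=7:3|imm=80:8 ⇒ 0x2f50 ⇒ little 50 2f

50 2F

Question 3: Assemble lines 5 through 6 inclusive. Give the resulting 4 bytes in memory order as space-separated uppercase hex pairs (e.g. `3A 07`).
line 5 (je): pack op=0x8:5|imm=-6:11 = 0x47fa; little→ fa 47
line 6 (je): pack op=0x8:5|imm=-8:11 = 0x47f8; little→ f8 47

FA 47 F8 47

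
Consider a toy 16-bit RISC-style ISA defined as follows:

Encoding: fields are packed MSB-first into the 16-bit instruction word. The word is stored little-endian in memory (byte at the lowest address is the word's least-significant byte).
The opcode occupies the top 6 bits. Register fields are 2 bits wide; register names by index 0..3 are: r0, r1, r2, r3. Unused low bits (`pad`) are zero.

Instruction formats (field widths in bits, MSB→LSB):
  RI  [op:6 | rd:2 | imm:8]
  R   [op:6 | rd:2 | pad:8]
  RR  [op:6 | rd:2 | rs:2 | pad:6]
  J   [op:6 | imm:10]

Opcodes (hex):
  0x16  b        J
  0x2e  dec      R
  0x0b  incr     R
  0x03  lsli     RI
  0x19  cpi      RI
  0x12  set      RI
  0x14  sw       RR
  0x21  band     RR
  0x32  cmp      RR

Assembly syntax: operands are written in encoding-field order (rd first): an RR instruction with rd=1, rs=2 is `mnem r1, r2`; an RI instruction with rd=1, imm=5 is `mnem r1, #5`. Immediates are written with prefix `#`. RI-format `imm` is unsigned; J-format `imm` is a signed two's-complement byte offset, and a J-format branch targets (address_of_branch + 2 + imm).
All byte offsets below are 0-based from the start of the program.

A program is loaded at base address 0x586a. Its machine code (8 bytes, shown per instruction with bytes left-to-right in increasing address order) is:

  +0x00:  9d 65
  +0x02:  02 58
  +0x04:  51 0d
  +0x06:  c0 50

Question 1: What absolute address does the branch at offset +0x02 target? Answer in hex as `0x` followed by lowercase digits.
[02] 02 58 → 0x5802
  top 6b → 0x16 → b [J]
  imm@[9:0]=0x2 ⇒ #2
  target = base 0x586a + off 0x02 + 2 + imm 2 = 0x5870

0x5870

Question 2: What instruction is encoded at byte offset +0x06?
sw r0, r3

[06] c0 50 → 0x50c0
  opcode bits[15:10]=0x14: sw/RR
  rd: (w>>8)&0x3=0x0 → r0
  rs: (w>>6)&0x3=0x3 → r3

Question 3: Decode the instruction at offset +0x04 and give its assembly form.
lsli r1, #81

@+04  little-endian(51 0d) = 0x0d51
  op=0x0d51>>10=0x3 ⇒ lsli (RI)
  [9:8] rd=1 = r1
  [7:0] imm=81 = #81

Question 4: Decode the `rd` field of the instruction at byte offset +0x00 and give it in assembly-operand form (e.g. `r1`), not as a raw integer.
off 0x00: read 9d 65 as little → 0x659d
  op=0x659d>>10=0x19 ⇒ cpi (RI)
  rd@[9:8]=0x1 ⇒ r1
  imm@[7:0]=0x9d ⇒ #157

r1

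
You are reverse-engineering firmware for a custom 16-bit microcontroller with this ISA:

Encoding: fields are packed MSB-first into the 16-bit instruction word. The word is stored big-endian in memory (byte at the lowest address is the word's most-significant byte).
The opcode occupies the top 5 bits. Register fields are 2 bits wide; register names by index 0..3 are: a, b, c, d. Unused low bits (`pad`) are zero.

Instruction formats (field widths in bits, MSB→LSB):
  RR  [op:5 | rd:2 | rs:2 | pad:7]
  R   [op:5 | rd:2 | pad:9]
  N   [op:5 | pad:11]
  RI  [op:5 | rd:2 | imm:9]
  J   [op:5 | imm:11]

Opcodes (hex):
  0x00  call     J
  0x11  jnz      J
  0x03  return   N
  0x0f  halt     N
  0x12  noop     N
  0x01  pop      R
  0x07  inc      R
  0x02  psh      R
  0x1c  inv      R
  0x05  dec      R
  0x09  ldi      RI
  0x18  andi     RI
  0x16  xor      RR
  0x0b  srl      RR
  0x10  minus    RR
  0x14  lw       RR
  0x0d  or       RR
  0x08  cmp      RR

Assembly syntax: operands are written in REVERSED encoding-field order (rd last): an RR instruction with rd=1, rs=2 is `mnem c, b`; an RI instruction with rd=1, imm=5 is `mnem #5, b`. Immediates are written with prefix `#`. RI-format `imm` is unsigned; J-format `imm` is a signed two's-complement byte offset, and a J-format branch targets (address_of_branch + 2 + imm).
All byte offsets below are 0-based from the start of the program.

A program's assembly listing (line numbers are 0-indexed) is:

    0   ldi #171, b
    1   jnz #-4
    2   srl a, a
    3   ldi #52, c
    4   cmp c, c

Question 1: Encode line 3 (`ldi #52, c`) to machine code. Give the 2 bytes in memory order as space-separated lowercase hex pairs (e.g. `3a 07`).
line 3 (ldi): pack op=0x9:5|rd=2:2|imm=52:9 = 0x4c34; big→ 4c 34

4c 34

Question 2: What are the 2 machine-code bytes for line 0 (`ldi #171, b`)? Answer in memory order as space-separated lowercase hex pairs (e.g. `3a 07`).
4a ab

0. ldi fields op=0x9:5|rd=1:2|imm=171:9 → word 4aabh → 4a ab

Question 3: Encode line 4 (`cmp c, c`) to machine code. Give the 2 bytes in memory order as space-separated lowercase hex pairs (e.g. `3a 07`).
4. cmp fields op=0x8:5|rd=2:2|rs=2:2|pad=0:7 → word 4500h → 45 00

45 00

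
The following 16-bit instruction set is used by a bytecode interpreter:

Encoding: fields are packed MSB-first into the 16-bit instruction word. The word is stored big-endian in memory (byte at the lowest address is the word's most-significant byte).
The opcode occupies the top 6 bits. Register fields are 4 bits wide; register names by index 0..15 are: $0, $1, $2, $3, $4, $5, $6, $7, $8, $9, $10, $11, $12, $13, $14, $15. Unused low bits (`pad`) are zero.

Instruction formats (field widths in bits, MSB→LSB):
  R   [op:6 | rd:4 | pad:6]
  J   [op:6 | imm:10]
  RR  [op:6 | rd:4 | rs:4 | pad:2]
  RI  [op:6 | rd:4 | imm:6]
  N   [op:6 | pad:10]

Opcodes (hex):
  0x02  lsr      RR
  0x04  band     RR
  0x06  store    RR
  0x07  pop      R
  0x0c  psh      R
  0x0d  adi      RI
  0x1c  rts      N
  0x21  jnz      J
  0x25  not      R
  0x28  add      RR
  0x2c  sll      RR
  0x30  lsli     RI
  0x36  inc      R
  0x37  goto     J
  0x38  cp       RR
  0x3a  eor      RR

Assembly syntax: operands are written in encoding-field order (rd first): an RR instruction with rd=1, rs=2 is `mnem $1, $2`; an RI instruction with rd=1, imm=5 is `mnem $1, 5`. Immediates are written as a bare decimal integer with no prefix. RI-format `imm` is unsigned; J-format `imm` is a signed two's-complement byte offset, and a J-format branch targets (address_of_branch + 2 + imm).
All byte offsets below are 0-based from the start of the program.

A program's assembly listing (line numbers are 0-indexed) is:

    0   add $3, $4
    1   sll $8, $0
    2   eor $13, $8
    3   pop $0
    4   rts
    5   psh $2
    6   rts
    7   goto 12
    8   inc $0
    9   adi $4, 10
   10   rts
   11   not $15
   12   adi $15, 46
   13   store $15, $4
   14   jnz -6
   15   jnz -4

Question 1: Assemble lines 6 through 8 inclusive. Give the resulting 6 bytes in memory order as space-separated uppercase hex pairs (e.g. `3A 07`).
6. rts fields op=0x1c:6|pad=0:10 → word 7000h → 70 00
7. goto fields op=0x37:6|imm=12:10 → word dc0ch → dc 0c
8. inc fields op=0x36:6|rd=0:4|pad=0:6 → word d800h → d8 00

70 00 DC 0C D8 00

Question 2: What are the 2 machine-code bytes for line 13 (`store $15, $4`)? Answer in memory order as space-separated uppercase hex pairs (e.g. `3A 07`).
L13: store op=0x6:6|rd=15:4|rs=4:4|pad=0:2 ⇒ 0x1bd0 ⇒ big 1b d0

1B D0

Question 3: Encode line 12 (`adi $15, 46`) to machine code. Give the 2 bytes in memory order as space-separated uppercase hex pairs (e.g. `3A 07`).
37 EE

line 12 (adi): pack op=0xd:6|rd=15:4|imm=46:6 = 0x37ee; big→ 37 ee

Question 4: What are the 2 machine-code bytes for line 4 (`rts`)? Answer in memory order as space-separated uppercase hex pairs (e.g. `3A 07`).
70 00

4. rts fields op=0x1c:6|pad=0:10 → word 7000h → 70 00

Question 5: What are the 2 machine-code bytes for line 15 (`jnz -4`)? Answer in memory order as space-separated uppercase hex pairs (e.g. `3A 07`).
87 FC

L15: jnz op=0x21:6|imm=-4:10 ⇒ 0x87fc ⇒ big 87 fc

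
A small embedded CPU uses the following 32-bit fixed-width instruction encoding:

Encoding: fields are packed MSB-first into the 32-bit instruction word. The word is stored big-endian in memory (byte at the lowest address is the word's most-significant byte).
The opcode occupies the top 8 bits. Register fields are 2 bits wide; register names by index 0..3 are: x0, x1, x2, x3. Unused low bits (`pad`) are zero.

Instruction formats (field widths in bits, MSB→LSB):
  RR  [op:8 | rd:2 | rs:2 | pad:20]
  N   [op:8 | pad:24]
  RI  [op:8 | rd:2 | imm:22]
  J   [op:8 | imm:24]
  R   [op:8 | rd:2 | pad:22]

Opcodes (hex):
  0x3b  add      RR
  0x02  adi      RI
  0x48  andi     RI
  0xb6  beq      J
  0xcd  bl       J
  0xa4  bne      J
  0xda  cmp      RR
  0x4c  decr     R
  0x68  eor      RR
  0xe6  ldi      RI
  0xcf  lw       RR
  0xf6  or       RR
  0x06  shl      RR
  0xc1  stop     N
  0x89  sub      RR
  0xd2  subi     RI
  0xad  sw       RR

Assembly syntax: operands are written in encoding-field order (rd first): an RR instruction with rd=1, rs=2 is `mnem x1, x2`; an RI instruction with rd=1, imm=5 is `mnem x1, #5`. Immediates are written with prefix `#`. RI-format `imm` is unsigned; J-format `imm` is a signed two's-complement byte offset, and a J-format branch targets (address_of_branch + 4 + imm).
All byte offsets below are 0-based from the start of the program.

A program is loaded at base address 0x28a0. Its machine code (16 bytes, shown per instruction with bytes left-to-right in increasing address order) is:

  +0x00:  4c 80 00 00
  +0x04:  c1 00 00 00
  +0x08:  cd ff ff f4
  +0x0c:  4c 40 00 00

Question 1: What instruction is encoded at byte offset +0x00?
decr x2

off 0x00: read 4c 80 00 00 as big → 0x4c800000
  top 8b → 0x4c → decr [R]
  [23:22] rd=2 = x2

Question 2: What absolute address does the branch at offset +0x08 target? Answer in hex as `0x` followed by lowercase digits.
0x28a0

off 0x08: read cd ff ff f4 as big → 0xcdfffff4
  opcode bits[31:24]=0xcd: bl/J
  imm: (w>>0)&0xffffff=0xfffff4 (s24→-12) → #-12
  target = base 0x28a0 + off 0x08 + 4 + imm -12 = 0x28a0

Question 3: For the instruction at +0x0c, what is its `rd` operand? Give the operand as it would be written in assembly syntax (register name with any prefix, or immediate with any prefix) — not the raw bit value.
@+0c  big-endian(4c 40 00 00) = 0x4c400000
  opcode bits[31:24]=0x4c: decr/R
  rd@[23:22]=0x1 ⇒ x1

x1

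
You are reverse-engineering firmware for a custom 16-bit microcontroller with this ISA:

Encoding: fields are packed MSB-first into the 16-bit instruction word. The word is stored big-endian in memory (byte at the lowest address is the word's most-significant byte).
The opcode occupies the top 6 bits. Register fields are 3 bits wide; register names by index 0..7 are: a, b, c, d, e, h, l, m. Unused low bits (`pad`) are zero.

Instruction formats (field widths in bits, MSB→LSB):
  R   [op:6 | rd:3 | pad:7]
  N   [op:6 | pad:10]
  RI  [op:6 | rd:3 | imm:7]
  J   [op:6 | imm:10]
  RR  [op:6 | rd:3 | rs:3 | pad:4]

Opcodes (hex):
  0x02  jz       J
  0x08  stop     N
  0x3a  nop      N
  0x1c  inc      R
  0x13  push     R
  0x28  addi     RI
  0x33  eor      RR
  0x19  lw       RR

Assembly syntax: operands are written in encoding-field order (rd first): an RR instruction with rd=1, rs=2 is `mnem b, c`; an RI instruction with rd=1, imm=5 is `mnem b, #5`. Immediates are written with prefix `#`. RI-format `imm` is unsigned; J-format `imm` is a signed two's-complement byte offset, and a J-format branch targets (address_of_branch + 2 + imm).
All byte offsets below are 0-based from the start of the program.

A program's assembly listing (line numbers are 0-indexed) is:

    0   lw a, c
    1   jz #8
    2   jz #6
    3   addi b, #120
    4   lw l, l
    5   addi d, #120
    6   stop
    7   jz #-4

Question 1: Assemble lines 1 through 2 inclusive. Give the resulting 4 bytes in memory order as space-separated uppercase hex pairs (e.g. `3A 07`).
line 1 (jz): pack op=0x2:6|imm=8:10 = 0x0808; big→ 08 08
line 2 (jz): pack op=0x2:6|imm=6:10 = 0x0806; big→ 08 06

08 08 08 06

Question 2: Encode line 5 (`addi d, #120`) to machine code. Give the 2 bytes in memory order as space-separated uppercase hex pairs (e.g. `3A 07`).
A1 F8

5. addi fields op=0x28:6|rd=3:3|imm=120:7 → word a1f8h → a1 f8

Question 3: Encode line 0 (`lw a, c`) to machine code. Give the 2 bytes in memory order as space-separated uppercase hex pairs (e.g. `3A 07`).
64 20

line 0 (lw): pack op=0x19:6|rd=0:3|rs=2:3|pad=0:4 = 0x6420; big→ 64 20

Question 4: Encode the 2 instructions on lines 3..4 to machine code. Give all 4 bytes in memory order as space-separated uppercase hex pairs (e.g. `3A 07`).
3. addi fields op=0x28:6|rd=1:3|imm=120:7 → word a0f8h → a0 f8
4. lw fields op=0x19:6|rd=6:3|rs=6:3|pad=0:4 → word 6760h → 67 60

A0 F8 67 60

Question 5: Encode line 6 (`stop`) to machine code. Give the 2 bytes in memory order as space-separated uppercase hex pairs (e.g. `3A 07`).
20 00

L6: stop op=0x8:6|pad=0:10 ⇒ 0x2000 ⇒ big 20 00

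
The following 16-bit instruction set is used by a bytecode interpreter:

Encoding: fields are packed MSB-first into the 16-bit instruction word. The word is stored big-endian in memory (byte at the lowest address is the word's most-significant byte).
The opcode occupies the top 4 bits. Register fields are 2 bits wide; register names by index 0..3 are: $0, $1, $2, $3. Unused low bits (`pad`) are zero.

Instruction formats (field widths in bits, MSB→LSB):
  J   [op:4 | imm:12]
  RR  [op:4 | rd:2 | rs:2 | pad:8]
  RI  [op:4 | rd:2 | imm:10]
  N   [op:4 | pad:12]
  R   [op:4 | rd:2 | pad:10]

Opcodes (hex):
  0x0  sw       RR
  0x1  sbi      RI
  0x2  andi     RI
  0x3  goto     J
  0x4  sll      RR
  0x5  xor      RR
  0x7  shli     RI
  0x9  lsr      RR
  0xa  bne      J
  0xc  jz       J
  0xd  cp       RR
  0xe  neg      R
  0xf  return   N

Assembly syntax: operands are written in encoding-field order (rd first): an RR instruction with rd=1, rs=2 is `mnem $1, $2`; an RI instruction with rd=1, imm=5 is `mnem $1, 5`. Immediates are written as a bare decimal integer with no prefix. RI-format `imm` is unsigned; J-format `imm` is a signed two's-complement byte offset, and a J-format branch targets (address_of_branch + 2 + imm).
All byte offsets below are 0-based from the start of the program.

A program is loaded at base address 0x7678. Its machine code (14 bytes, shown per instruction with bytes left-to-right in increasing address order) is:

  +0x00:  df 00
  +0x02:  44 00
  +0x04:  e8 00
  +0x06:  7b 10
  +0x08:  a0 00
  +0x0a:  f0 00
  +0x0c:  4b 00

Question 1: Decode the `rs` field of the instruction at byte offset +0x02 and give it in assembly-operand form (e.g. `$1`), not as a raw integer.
$0

[02] 44 00 → 0x4400
  op=0x4400>>12=0x4 ⇒ sll (RR)
  [11:10] rd=1 = $1
  [9:8] rs=0 = $0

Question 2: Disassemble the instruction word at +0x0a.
+0x0a: f0 00 ⇒ word 0xf000 (big)
  top 4b → 0xf → return [N]

return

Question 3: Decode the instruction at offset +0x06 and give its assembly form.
+0x06: 7b 10 ⇒ word 0x7b10 (big)
  opcode bits[15:12]=0x7: shli/RI
  [11:10] rd=2 = $2
  [9:0] imm=784 = 784

shli $2, 784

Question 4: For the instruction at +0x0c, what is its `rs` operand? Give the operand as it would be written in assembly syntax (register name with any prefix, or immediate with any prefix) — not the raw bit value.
off 0x0c: read 4b 00 as big → 0x4b00
  op=0x4b00>>12=0x4 ⇒ sll (RR)
  rd: (w>>10)&0x3=0x2 → $2
  rs: (w>>8)&0x3=0x3 → $3

$3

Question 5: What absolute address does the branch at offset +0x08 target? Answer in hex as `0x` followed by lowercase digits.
off 0x08: read a0 00 as big → 0xa000
  top 4b → 0xa → bne [J]
  imm: (w>>0)&0xfff=0x0 → 0
  target = base 0x7678 + off 0x08 + 2 + imm 0 = 0x7682

0x7682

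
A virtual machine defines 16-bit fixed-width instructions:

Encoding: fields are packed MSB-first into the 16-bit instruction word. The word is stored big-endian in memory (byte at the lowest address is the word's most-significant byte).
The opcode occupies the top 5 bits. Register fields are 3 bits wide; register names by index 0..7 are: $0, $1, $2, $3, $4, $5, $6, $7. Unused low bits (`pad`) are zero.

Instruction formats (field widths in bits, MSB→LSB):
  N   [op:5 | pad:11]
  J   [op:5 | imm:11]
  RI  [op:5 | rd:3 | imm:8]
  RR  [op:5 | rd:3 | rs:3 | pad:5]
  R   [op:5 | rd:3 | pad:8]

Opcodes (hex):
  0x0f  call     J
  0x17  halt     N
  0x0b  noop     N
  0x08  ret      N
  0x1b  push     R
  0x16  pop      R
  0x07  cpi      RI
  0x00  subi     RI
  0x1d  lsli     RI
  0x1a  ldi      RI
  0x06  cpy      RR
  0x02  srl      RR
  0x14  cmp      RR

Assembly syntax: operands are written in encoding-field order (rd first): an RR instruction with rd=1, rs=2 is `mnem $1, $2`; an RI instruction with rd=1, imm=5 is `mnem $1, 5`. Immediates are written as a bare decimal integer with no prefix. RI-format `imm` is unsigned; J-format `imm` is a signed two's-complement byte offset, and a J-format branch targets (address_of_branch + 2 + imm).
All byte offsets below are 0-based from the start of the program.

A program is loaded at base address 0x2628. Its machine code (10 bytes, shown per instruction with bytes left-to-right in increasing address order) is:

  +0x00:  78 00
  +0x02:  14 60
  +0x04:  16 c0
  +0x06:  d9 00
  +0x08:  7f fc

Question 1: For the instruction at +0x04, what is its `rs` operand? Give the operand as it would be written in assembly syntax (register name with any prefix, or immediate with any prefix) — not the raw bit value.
off 0x04: read 16 c0 as big → 0x16c0
  opcode bits[15:11]=0x2: srl/RR
  [10:8] rd=6 = $6
  [7:5] rs=6 = $6

$6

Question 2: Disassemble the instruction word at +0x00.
call 0

off 0x00: read 78 00 as big → 0x7800
  opcode bits[15:11]=0xf: call/J
  imm: (w>>0)&0x7ff=0x0 → 0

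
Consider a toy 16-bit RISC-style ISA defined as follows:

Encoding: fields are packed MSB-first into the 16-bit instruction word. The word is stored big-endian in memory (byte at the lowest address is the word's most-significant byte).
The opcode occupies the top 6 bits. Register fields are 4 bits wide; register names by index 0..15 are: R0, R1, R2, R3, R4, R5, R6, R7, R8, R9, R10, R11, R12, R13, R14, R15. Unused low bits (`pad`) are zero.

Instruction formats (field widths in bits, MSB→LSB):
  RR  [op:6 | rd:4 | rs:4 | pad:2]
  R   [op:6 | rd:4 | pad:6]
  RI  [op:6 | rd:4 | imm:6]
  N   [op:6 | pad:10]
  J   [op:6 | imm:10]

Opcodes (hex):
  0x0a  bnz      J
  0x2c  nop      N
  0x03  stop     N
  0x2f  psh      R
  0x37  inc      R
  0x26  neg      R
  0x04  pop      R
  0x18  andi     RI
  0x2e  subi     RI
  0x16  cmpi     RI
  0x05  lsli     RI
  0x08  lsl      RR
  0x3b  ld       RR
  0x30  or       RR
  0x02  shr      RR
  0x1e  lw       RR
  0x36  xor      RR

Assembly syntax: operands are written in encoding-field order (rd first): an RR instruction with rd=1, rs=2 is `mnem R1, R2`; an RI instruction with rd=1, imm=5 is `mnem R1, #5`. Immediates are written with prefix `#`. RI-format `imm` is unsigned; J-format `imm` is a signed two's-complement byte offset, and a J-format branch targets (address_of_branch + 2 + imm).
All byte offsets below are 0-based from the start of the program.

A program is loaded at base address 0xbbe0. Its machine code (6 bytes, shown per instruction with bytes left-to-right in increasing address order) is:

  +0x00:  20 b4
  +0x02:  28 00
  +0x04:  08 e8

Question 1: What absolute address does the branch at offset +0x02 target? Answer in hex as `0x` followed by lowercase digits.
off 0x02: read 28 00 as big → 0x2800
  top 6b → 0xa → bnz [J]
  imm@[9:0]=0x0 ⇒ #0
  target = base 0xbbe0 + off 0x02 + 2 + imm 0 = 0xbbe4

0xbbe4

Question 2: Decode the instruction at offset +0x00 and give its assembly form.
lsl R2, R13

[00] 20 b4 → 0x20b4
  opcode bits[15:10]=0x8: lsl/RR
  rd@[9:6]=0x2 ⇒ R2
  rs@[5:2]=0xd ⇒ R13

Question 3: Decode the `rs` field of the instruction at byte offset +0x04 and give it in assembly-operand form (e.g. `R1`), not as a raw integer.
R10

off 0x04: read 08 e8 as big → 0x08e8
  opcode bits[15:10]=0x2: shr/RR
  rd@[9:6]=0x3 ⇒ R3
  rs@[5:2]=0xa ⇒ R10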